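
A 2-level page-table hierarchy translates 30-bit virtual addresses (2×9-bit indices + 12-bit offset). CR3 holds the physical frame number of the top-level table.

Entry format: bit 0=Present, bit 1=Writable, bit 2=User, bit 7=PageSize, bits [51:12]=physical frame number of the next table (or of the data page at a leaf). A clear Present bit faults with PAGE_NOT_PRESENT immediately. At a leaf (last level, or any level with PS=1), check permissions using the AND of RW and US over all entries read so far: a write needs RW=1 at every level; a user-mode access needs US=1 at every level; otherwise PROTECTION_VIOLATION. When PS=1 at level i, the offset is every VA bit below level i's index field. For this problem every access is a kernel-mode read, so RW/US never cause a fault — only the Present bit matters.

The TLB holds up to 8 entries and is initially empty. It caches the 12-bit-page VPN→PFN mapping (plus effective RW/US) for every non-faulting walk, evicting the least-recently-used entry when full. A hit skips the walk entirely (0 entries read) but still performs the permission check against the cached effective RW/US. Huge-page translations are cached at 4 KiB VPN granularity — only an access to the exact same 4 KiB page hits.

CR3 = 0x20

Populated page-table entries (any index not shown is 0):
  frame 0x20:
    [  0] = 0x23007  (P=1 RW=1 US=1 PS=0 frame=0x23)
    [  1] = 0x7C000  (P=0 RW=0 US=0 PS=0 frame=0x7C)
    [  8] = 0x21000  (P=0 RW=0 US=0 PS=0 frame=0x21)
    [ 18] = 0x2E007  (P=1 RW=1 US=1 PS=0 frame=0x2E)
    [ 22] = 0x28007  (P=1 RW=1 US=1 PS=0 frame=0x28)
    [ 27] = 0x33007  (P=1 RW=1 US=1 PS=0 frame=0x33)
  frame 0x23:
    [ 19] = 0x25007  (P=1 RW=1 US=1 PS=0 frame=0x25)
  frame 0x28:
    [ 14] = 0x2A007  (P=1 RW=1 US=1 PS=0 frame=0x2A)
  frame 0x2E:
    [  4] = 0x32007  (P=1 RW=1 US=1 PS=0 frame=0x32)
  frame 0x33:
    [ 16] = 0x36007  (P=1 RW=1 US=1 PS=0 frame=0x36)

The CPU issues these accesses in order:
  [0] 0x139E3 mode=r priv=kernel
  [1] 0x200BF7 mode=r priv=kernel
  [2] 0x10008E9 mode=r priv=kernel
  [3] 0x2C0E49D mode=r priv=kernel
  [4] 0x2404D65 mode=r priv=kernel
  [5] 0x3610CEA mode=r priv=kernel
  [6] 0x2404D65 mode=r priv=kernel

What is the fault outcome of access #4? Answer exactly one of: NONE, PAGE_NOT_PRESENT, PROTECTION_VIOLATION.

Per-access translation:
#0 VA=0x139E3 (r,kernel):
  L0 @0x20[0] → 0x23007  P=1,RW=1,US=1,PS=0
  L1 @0x23[19] → 0x25007  P=1,RW=1,US=1,PS=0
  ⇒ phys 0x259E3  [2 reads]
#1 VA=0x200BF7 (r,kernel):
  L0 @0x20[1] → 0x7C000  P=0,RW=0,US=0,PS=0
  → PAGE_NOT_PRESENT  (1 entries read)
#2 VA=0x10008E9 (r,kernel):
  L0 @0x20[8] → 0x21000  P=0,RW=0,US=0,PS=0
  → PAGE_NOT_PRESENT  (1 entries read)
#3 VA=0x2C0E49D (r,kernel):
  L0 @0x20[22] → 0x28007  P=1,RW=1,US=1,PS=0
  L1 @0x28[14] → 0x2A007  P=1,RW=1,US=1,PS=0
  ⇒ phys 0x2A49D  [2 reads]
#4 VA=0x2404D65 (r,kernel):
  L0 @0x20[18] → 0x2E007  P=1,RW=1,US=1,PS=0
  L1 @0x2E[4] → 0x32007  P=1,RW=1,US=1,PS=0
  ⇒ phys 0x32D65  [2 reads]
#5 VA=0x3610CEA (r,kernel):
  L0 @0x20[27] → 0x33007  P=1,RW=1,US=1,PS=0
  L1 @0x33[16] → 0x36007  P=1,RW=1,US=1,PS=0
  ⇒ phys 0x36CEA  [2 reads]
#6 VA=0x2404D65 (r,kernel):
  TLB hit vpn=0x2404 → PA=0x32D65

Access #4 fault: NONE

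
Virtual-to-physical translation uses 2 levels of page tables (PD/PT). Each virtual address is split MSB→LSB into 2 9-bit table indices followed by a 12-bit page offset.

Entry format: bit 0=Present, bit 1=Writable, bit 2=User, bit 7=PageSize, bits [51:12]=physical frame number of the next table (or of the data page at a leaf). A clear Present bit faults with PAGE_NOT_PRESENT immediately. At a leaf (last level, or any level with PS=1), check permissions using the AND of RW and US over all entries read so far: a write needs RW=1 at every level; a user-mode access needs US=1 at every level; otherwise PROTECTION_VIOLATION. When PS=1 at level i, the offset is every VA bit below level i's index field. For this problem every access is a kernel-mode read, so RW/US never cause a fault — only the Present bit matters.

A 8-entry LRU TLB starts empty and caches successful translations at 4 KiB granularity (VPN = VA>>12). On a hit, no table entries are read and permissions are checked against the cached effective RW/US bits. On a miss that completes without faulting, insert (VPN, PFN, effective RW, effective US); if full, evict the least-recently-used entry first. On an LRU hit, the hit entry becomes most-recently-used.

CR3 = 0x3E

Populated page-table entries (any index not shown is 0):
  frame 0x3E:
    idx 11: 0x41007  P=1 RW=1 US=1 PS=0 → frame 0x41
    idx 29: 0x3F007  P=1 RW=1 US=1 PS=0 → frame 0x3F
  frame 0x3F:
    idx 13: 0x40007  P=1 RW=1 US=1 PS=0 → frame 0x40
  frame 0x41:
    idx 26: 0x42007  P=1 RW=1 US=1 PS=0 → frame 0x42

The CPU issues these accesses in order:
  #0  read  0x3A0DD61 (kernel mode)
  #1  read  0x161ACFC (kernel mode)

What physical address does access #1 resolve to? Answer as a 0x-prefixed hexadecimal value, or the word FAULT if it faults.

Walk each access:
#0 VA=0x3A0DD61 (r,kernel):
  L0: frame=0x3E idx=29 entry=0x3F007 [P=1 RW=1 US=1 PS=0]
  L1: frame=0x3F idx=13 entry=0x40007 [P=1 RW=1 US=1 PS=0]
  ⇒ phys 0x40D61  [2 reads]
#1 VA=0x161ACFC (r,kernel):
  L0: frame=0x3E idx=11 entry=0x41007 [P=1 RW=1 US=1 PS=0]
  L1: frame=0x41 idx=26 entry=0x42007 [P=1 RW=1 US=1 PS=0]
  ⇒ phys 0x42CFC  [2 reads]

Access #1 PA: 0x42CFC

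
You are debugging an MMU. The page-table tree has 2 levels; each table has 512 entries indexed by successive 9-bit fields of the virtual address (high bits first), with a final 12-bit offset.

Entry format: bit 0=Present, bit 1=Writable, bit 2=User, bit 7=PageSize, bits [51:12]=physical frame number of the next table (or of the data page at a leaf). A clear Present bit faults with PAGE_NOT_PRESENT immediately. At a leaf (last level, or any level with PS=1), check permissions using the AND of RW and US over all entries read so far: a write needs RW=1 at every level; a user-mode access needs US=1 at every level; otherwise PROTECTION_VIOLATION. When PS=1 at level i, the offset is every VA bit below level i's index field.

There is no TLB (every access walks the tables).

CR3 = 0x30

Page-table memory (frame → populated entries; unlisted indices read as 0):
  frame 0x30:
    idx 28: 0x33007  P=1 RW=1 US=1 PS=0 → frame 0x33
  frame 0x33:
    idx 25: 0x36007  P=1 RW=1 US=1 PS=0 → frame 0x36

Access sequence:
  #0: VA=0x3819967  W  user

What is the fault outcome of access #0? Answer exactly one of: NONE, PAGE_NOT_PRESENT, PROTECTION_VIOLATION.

Trace:
#0 VA=0x3819967 (w,user):
  [0] read 0x30 idx=28: raw=0x33007 flags P=1 W=1 U=1 S=0
  [1] read 0x33 idx=25: raw=0x36007 flags P=1 W=1 U=1 S=0
  ⇒ phys 0x36967  [2 reads]

Access #0 fault: NONE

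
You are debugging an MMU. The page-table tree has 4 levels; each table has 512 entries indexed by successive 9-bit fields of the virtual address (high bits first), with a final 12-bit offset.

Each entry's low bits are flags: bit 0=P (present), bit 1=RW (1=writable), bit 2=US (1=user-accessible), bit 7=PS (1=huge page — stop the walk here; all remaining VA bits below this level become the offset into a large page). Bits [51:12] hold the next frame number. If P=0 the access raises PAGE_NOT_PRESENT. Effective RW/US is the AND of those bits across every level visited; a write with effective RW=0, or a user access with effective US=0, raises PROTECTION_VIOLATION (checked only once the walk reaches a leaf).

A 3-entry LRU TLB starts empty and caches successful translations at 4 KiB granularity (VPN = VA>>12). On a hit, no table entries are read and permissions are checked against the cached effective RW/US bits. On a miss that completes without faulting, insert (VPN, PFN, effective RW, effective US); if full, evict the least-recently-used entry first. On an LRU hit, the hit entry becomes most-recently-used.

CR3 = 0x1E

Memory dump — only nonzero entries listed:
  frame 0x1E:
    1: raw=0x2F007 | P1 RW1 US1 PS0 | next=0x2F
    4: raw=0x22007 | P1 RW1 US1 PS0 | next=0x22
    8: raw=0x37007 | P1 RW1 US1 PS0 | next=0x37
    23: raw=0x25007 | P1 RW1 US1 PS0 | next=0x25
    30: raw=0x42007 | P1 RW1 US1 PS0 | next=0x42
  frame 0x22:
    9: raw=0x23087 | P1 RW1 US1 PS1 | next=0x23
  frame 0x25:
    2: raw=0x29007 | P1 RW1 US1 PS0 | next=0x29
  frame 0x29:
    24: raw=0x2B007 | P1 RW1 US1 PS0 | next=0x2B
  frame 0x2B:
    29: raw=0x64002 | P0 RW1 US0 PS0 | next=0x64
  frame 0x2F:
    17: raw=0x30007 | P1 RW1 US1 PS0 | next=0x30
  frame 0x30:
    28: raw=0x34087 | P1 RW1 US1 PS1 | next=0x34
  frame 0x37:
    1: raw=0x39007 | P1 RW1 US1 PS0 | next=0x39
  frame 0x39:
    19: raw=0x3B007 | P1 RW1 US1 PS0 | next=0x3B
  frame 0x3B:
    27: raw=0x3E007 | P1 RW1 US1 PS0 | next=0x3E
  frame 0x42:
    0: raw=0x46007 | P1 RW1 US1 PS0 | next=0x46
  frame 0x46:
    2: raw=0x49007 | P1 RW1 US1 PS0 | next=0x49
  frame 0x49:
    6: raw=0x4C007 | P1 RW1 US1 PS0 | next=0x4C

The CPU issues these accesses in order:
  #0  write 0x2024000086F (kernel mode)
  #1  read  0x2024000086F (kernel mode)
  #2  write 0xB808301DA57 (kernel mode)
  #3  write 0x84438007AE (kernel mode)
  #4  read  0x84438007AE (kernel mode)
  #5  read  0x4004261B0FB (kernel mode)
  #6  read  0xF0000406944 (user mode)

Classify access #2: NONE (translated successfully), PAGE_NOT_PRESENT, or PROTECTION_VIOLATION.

Trace:
#0 VA=0x2024000086F (w,kernel):
  lvl0: tbl 0x1E, slot 4 ⇒ 0x22007 (P1/RW1/US1/PS0)
  lvl1: tbl 0x22, slot 9 ⇒ 0x23087 (P1/RW1/US1/PS1)
  → PA=0x2386F (huge @L1)  (2 entries read)
#1 VA=0x2024000086F (r,kernel):
  TLB hit vpn=0x20240000 → PA=0x2386F
#2 VA=0xB808301DA57 (w,kernel):
  lvl0: tbl 0x1E, slot 23 ⇒ 0x25007 (P1/RW1/US1/PS0)
  lvl1: tbl 0x25, slot 2 ⇒ 0x29007 (P1/RW1/US1/PS0)
  lvl2: tbl 0x29, slot 24 ⇒ 0x2B007 (P1/RW1/US1/PS0)
  lvl3: tbl 0x2B, slot 29 ⇒ 0x64002 (P0/RW1/US0/PS0)
  ⇒ fault: PAGE_NOT_PRESENT  — 4 lookups
#3 VA=0x84438007AE (w,kernel):
  lvl0: tbl 0x1E, slot 1 ⇒ 0x2F007 (P1/RW1/US1/PS0)
  lvl1: tbl 0x2F, slot 17 ⇒ 0x30007 (P1/RW1/US1/PS0)
  lvl2: tbl 0x30, slot 28 ⇒ 0x34087 (P1/RW1/US1/PS1)
  → PA=0x347AE (huge @L2)  (3 entries read)
#4 VA=0x84438007AE (r,kernel):
  TLB hit vpn=0x8443800 → PA=0x347AE
#5 VA=0x4004261B0FB (r,kernel):
  lvl0: tbl 0x1E, slot 8 ⇒ 0x37007 (P1/RW1/US1/PS0)
  lvl1: tbl 0x37, slot 1 ⇒ 0x39007 (P1/RW1/US1/PS0)
  lvl2: tbl 0x39, slot 19 ⇒ 0x3B007 (P1/RW1/US1/PS0)
  lvl3: tbl 0x3B, slot 27 ⇒ 0x3E007 (P1/RW1/US1/PS0)
  → PA=0x3E0FB  (4 entries read)
#6 VA=0xF0000406944 (r,user):
  lvl0: tbl 0x1E, slot 30 ⇒ 0x42007 (P1/RW1/US1/PS0)
  lvl1: tbl 0x42, slot 0 ⇒ 0x46007 (P1/RW1/US1/PS0)
  lvl2: tbl 0x46, slot 2 ⇒ 0x49007 (P1/RW1/US1/PS0)
  lvl3: tbl 0x49, slot 6 ⇒ 0x4C007 (P1/RW1/US1/PS0)
  → PA=0x4C944  (4 entries read)

Access #2 fault: PAGE_NOT_PRESENT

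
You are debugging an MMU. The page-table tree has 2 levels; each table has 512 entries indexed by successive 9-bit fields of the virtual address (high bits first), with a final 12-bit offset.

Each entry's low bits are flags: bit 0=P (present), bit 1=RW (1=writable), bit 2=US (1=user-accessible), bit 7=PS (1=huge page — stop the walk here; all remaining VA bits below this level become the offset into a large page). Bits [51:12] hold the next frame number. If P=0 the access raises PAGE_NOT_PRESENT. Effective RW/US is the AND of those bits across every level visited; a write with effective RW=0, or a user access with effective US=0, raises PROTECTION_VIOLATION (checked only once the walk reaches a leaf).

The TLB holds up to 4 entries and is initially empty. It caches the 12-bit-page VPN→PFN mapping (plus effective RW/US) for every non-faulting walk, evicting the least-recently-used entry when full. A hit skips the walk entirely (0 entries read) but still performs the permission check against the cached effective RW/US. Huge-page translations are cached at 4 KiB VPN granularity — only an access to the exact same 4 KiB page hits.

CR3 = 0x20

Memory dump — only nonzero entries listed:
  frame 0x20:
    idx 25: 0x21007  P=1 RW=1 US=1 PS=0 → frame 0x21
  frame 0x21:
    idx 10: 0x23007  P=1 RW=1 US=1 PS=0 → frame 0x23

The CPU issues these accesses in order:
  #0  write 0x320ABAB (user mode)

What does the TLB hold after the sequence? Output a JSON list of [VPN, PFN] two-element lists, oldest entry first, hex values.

Trace:
#0 VA=0x320ABAB (w,user):
  [0] read 0x20 idx=25: raw=0x21007 flags P=1 W=1 U=1 S=0
  [1] read 0x21 idx=10: raw=0x23007 flags P=1 W=1 U=1 S=0
  → PA=0x23BAB  (2 entries read)

TLB: [["0x320A", "0x23"]]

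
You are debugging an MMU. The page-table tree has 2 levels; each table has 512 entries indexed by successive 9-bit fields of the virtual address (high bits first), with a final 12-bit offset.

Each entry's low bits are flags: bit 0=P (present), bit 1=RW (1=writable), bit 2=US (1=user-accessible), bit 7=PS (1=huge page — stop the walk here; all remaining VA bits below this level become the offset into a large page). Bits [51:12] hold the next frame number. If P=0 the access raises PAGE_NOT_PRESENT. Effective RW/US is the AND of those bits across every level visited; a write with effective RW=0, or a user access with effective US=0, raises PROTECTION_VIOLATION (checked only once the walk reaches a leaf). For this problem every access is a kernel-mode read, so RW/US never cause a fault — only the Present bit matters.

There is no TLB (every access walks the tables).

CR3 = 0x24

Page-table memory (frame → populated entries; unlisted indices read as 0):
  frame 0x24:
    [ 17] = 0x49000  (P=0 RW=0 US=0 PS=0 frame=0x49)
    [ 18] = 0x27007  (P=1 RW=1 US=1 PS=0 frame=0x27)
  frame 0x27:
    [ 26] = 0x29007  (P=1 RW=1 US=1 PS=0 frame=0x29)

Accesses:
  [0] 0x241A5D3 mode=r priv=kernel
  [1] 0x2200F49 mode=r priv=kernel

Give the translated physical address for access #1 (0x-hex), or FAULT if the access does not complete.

Trace:
#0 VA=0x241A5D3 (r,kernel):
  L0 @0x24[18] → 0x27007  P=1,RW=1,US=1,PS=0
  L1 @0x27[26] → 0x29007  P=1,RW=1,US=1,PS=0
  ✓ 0x295D3  — 2 lookups
#1 VA=0x2200F49 (r,kernel):
  L0 @0x24[17] → 0x49000  P=0,RW=0,US=0,PS=0
  → PAGE_NOT_PRESENT  (1 entries read)

Access #1 PA: FAULT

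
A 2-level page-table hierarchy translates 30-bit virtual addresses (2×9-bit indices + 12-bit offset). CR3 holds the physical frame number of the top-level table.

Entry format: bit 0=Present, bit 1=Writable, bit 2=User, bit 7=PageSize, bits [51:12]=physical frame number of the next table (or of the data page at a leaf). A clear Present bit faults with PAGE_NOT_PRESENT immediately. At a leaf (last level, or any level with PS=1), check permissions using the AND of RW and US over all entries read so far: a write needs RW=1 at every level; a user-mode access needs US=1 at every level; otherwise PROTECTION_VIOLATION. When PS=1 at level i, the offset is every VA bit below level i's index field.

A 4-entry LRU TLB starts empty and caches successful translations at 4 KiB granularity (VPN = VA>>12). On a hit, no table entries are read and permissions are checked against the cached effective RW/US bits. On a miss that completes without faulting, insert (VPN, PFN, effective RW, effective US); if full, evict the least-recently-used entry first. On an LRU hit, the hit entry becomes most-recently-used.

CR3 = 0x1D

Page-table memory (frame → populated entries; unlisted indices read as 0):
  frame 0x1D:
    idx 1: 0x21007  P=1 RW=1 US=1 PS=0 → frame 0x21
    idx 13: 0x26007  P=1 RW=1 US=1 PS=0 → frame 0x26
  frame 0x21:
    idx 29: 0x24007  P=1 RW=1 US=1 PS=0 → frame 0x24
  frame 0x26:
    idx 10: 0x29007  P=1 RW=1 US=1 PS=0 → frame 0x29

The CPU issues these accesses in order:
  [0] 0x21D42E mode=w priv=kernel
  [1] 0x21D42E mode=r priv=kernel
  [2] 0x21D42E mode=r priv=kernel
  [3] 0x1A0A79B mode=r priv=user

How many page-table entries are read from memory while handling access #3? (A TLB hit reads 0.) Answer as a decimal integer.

Per-access translation:
#0 VA=0x21D42E (w,kernel):
  L0: frame=0x1D idx=1 entry=0x21007 [P=1 RW=1 US=1 PS=0]
  L1: frame=0x21 idx=29 entry=0x24007 [P=1 RW=1 US=1 PS=0]
  ✓ 0x2442E  — 2 lookups
#1 VA=0x21D42E (r,kernel):
  TLB hit vpn=0x21D → PA=0x2442E
#2 VA=0x21D42E (r,kernel):
  TLB hit vpn=0x21D → PA=0x2442E
#3 VA=0x1A0A79B (r,user):
  L0: frame=0x1D idx=13 entry=0x26007 [P=1 RW=1 US=1 PS=0]
  L1: frame=0x26 idx=10 entry=0x29007 [P=1 RW=1 US=1 PS=0]
  ✓ 0x2979B  — 2 lookups

Entries read for #3: 2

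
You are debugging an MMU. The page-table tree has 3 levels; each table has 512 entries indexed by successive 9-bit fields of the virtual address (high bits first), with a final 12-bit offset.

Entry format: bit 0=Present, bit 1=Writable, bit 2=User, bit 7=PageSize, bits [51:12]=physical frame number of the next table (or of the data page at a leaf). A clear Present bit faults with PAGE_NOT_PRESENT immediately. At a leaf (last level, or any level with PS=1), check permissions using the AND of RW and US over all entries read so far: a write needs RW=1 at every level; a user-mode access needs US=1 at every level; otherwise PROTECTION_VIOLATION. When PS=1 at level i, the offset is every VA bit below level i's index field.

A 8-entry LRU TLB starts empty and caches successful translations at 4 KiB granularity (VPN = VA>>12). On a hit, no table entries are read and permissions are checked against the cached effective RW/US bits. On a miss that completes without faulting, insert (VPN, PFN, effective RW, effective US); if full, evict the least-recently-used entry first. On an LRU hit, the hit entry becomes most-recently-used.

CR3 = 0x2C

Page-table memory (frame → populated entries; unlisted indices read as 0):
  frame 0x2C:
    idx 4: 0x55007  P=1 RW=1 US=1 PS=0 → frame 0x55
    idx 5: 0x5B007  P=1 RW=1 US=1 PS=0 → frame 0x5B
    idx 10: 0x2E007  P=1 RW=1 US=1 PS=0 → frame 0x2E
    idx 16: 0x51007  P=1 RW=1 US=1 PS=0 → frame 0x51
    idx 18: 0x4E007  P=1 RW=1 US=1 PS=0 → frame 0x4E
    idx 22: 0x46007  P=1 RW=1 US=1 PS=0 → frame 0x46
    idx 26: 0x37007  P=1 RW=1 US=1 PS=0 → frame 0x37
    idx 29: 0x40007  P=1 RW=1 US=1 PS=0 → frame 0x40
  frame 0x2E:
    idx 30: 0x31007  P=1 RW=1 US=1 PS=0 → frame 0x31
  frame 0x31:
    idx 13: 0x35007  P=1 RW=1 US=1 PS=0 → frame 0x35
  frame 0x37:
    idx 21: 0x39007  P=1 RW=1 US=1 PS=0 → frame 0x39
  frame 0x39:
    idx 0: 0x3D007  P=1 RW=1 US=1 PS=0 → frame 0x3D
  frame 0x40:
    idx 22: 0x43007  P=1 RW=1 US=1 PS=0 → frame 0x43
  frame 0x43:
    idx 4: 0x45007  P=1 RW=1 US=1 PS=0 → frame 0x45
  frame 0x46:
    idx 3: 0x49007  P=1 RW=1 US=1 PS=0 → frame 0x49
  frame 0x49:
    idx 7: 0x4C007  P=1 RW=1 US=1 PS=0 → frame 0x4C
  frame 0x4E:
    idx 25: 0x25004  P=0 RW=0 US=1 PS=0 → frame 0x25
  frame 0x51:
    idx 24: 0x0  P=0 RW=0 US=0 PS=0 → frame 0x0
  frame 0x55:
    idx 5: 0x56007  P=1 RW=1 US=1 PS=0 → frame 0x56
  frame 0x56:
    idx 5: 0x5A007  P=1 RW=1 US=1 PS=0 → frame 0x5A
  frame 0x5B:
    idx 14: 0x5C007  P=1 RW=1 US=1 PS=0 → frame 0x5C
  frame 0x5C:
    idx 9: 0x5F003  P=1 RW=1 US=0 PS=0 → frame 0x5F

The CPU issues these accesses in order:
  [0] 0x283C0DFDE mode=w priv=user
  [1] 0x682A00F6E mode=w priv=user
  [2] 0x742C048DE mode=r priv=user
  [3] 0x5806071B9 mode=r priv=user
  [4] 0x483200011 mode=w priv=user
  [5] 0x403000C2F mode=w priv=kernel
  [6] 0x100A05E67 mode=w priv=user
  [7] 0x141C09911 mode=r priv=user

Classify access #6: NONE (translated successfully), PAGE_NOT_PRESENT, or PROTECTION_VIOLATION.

Walk each access:
#0 VA=0x283C0DFDE (w,user):
  lvl0: tbl 0x2C, slot 10 ⇒ 0x2E007 (P1/RW1/US1/PS0)
  lvl1: tbl 0x2E, slot 30 ⇒ 0x31007 (P1/RW1/US1/PS0)
  lvl2: tbl 0x31, slot 13 ⇒ 0x35007 (P1/RW1/US1/PS0)
  ✓ 0x35FDE  — 3 lookups
#1 VA=0x682A00F6E (w,user):
  lvl0: tbl 0x2C, slot 26 ⇒ 0x37007 (P1/RW1/US1/PS0)
  lvl1: tbl 0x37, slot 21 ⇒ 0x39007 (P1/RW1/US1/PS0)
  lvl2: tbl 0x39, slot 0 ⇒ 0x3D007 (P1/RW1/US1/PS0)
  ✓ 0x3DF6E  — 3 lookups
#2 VA=0x742C048DE (r,user):
  lvl0: tbl 0x2C, slot 29 ⇒ 0x40007 (P1/RW1/US1/PS0)
  lvl1: tbl 0x40, slot 22 ⇒ 0x43007 (P1/RW1/US1/PS0)
  lvl2: tbl 0x43, slot 4 ⇒ 0x45007 (P1/RW1/US1/PS0)
  ✓ 0x458DE  — 3 lookups
#3 VA=0x5806071B9 (r,user):
  lvl0: tbl 0x2C, slot 22 ⇒ 0x46007 (P1/RW1/US1/PS0)
  lvl1: tbl 0x46, slot 3 ⇒ 0x49007 (P1/RW1/US1/PS0)
  lvl2: tbl 0x49, slot 7 ⇒ 0x4C007 (P1/RW1/US1/PS0)
  ✓ 0x4C1B9  — 3 lookups
#4 VA=0x483200011 (w,user):
  lvl0: tbl 0x2C, slot 18 ⇒ 0x4E007 (P1/RW1/US1/PS0)
  lvl1: tbl 0x4E, slot 25 ⇒ 0x25004 (P0/RW0/US1/PS0)
  ⇒ fault: PAGE_NOT_PRESENT  — 2 lookups
#5 VA=0x403000C2F (w,kernel):
  lvl0: tbl 0x2C, slot 16 ⇒ 0x51007 (P1/RW1/US1/PS0)
  lvl1: tbl 0x51, slot 24 ⇒ 0x0 (P0/RW0/US0/PS0)
  ⇒ fault: PAGE_NOT_PRESENT  — 2 lookups
#6 VA=0x100A05E67 (w,user):
  lvl0: tbl 0x2C, slot 4 ⇒ 0x55007 (P1/RW1/US1/PS0)
  lvl1: tbl 0x55, slot 5 ⇒ 0x56007 (P1/RW1/US1/PS0)
  lvl2: tbl 0x56, slot 5 ⇒ 0x5A007 (P1/RW1/US1/PS0)
  ✓ 0x5AE67  — 3 lookups
#7 VA=0x141C09911 (r,user):
  lvl0: tbl 0x2C, slot 5 ⇒ 0x5B007 (P1/RW1/US1/PS0)
  lvl1: tbl 0x5B, slot 14 ⇒ 0x5C007 (P1/RW1/US1/PS0)
  lvl2: tbl 0x5C, slot 9 ⇒ 0x5F003 (P1/RW1/US0/PS0)
  ⇒ fault: PROTECTION_VIOLATION  — 3 lookups

Access #6 fault: NONE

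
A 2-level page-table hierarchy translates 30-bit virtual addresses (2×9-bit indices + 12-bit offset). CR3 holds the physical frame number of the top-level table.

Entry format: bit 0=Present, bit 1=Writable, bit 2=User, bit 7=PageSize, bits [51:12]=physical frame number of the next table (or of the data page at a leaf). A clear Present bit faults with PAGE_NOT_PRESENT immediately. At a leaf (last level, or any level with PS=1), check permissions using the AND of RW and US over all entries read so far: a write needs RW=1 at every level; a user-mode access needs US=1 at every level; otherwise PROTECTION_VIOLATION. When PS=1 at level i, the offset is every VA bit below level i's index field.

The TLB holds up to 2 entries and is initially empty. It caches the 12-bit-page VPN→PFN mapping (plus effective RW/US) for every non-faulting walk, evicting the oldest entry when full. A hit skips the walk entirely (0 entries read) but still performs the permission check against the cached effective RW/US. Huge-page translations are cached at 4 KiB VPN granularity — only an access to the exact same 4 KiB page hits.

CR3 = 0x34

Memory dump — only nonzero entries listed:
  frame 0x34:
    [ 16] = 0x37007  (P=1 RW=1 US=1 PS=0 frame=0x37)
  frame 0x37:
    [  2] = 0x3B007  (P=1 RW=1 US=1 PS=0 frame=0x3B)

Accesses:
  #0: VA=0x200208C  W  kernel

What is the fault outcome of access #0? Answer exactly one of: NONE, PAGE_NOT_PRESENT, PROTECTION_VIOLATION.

Walk each access:
#0 VA=0x200208C (w,kernel):
  L0: frame=0x34 idx=16 entry=0x37007 [P=1 RW=1 US=1 PS=0]
  L1: frame=0x37 idx=2 entry=0x3B007 [P=1 RW=1 US=1 PS=0]
  → PA=0x3B08C  (2 entries read)

Access #0 fault: NONE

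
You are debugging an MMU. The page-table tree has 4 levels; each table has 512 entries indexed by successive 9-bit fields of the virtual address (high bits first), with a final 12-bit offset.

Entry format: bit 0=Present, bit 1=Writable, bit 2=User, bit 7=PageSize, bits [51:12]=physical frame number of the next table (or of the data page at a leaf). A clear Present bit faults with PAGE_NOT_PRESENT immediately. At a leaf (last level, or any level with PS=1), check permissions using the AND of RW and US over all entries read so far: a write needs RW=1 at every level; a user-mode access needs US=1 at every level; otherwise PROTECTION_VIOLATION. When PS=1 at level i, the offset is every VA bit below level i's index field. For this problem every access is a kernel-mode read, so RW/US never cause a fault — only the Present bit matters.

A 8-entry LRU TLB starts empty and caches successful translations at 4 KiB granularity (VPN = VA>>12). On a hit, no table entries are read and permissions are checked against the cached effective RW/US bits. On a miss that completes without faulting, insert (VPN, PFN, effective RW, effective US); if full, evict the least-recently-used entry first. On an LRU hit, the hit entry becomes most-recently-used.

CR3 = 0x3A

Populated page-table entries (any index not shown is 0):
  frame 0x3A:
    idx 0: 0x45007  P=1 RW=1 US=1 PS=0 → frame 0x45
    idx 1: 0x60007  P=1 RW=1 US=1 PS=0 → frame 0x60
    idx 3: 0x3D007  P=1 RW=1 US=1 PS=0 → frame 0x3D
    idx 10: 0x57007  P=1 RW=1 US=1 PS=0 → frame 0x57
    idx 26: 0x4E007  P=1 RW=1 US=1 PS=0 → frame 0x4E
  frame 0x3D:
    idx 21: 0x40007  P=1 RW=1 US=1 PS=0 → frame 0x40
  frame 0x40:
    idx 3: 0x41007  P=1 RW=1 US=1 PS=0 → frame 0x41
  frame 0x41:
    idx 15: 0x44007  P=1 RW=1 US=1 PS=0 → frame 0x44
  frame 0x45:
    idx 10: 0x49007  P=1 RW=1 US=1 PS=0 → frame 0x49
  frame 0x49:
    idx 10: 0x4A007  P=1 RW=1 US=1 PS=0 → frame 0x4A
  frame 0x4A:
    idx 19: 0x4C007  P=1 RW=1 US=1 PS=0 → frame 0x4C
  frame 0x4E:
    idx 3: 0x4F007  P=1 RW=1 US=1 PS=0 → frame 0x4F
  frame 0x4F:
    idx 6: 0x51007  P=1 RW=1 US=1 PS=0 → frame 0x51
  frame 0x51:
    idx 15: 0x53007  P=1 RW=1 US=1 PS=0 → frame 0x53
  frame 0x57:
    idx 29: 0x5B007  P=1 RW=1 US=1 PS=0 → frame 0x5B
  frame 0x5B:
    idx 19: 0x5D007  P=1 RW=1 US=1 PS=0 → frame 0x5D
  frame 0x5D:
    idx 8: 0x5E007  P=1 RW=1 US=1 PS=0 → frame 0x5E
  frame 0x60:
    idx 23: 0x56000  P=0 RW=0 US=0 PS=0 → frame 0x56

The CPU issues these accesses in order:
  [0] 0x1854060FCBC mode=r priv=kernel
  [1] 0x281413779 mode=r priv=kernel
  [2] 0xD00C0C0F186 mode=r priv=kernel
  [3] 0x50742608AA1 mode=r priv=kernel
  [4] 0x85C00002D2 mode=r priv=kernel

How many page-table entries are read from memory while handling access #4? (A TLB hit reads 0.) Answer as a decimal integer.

Walk each access:
#0 VA=0x1854060FCBC (r,kernel):
  [0] read 0x3A idx=3: raw=0x3D007 flags P=1 W=1 U=1 S=0
  [1] read 0x3D idx=21: raw=0x40007 flags P=1 W=1 U=1 S=0
  [2] read 0x40 idx=3: raw=0x41007 flags P=1 W=1 U=1 S=0
  [3] read 0x41 idx=15: raw=0x44007 flags P=1 W=1 U=1 S=0
  → PA=0x44CBC  (4 entries read)
#1 VA=0x281413779 (r,kernel):
  [0] read 0x3A idx=0: raw=0x45007 flags P=1 W=1 U=1 S=0
  [1] read 0x45 idx=10: raw=0x49007 flags P=1 W=1 U=1 S=0
  [2] read 0x49 idx=10: raw=0x4A007 flags P=1 W=1 U=1 S=0
  [3] read 0x4A idx=19: raw=0x4C007 flags P=1 W=1 U=1 S=0
  → PA=0x4C779  (4 entries read)
#2 VA=0xD00C0C0F186 (r,kernel):
  [0] read 0x3A idx=26: raw=0x4E007 flags P=1 W=1 U=1 S=0
  [1] read 0x4E idx=3: raw=0x4F007 flags P=1 W=1 U=1 S=0
  [2] read 0x4F idx=6: raw=0x51007 flags P=1 W=1 U=1 S=0
  [3] read 0x51 idx=15: raw=0x53007 flags P=1 W=1 U=1 S=0
  → PA=0x53186  (4 entries read)
#3 VA=0x50742608AA1 (r,kernel):
  [0] read 0x3A idx=10: raw=0x57007 flags P=1 W=1 U=1 S=0
  [1] read 0x57 idx=29: raw=0x5B007 flags P=1 W=1 U=1 S=0
  [2] read 0x5B idx=19: raw=0x5D007 flags P=1 W=1 U=1 S=0
  [3] read 0x5D idx=8: raw=0x5E007 flags P=1 W=1 U=1 S=0
  → PA=0x5EAA1  (4 entries read)
#4 VA=0x85C00002D2 (r,kernel):
  [0] read 0x3A idx=1: raw=0x60007 flags P=1 W=1 U=1 S=0
  [1] read 0x60 idx=23: raw=0x56000 flags P=0 W=0 U=0 S=0
  → PAGE_NOT_PRESENT  (2 entries read)

Entries read for #4: 2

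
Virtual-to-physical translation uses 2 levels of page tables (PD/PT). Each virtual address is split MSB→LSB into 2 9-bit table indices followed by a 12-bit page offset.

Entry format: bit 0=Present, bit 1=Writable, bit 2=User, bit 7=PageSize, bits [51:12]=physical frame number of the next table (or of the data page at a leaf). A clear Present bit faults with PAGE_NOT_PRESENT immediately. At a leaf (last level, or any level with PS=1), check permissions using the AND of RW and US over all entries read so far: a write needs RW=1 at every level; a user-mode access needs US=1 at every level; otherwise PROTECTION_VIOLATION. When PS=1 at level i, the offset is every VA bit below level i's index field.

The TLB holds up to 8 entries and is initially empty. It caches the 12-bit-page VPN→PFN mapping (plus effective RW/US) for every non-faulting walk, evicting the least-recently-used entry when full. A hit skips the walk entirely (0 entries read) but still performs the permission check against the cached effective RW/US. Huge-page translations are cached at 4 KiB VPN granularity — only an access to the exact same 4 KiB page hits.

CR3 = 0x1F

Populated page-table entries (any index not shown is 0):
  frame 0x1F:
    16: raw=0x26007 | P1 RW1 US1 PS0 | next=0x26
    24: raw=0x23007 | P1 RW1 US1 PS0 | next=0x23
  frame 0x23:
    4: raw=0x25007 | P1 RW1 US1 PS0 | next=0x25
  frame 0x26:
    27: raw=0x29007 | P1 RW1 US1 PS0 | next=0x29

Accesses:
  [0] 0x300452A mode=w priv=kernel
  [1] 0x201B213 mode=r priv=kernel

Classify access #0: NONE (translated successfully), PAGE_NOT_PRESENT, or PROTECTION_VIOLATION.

Trace:
#0 VA=0x300452A (w,kernel):
  [0] read 0x1F idx=24: raw=0x23007 flags P=1 W=1 U=1 S=0
  [1] read 0x23 idx=4: raw=0x25007 flags P=1 W=1 U=1 S=0
  ✓ 0x2552A  — 2 lookups
#1 VA=0x201B213 (r,kernel):
  [0] read 0x1F idx=16: raw=0x26007 flags P=1 W=1 U=1 S=0
  [1] read 0x26 idx=27: raw=0x29007 flags P=1 W=1 U=1 S=0
  ✓ 0x29213  — 2 lookups

Access #0 fault: NONE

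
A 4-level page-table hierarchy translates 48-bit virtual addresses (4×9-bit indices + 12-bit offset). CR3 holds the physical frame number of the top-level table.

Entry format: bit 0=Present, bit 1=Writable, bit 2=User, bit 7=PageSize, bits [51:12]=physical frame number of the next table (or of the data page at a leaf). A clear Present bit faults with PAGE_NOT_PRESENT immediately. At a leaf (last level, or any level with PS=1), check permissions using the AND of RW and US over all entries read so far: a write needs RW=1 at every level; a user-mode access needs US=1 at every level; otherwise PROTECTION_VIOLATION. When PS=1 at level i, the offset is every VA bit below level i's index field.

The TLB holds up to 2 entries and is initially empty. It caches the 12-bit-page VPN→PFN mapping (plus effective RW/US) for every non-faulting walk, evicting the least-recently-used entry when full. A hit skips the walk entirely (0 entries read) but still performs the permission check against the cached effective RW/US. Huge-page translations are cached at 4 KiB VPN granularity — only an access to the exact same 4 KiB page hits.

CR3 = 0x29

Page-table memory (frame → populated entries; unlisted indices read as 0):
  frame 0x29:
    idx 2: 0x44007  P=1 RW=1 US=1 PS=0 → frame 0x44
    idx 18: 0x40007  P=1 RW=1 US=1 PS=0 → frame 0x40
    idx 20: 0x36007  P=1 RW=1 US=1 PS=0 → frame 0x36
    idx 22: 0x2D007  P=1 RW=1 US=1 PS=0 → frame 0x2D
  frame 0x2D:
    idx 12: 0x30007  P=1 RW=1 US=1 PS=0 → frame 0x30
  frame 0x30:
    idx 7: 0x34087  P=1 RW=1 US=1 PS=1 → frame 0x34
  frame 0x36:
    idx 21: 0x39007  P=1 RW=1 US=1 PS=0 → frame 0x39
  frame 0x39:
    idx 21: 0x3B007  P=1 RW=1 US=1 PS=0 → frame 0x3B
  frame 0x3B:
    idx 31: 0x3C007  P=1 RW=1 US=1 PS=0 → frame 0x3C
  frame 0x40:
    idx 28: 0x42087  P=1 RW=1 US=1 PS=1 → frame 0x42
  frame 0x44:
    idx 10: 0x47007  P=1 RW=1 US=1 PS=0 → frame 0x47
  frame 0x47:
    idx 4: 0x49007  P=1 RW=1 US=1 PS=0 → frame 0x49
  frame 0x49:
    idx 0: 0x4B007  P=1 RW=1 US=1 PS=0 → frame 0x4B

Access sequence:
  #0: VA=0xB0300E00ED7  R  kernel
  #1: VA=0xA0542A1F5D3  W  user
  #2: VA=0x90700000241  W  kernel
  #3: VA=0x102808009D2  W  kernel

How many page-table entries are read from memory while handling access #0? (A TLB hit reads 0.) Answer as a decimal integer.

Walk each access:
#0 VA=0xB0300E00ED7 (r,kernel):
  [0] read 0x29 idx=22: raw=0x2D007 flags P=1 W=1 U=1 S=0
  [1] read 0x2D idx=12: raw=0x30007 flags P=1 W=1 U=1 S=0
  [2] read 0x30 idx=7: raw=0x34087 flags P=1 W=1 U=1 S=1
  ⇒ phys 0x34ED7 (huge @L2)  [3 reads]
#1 VA=0xA0542A1F5D3 (w,user):
  [0] read 0x29 idx=20: raw=0x36007 flags P=1 W=1 U=1 S=0
  [1] read 0x36 idx=21: raw=0x39007 flags P=1 W=1 U=1 S=0
  [2] read 0x39 idx=21: raw=0x3B007 flags P=1 W=1 U=1 S=0
  [3] read 0x3B idx=31: raw=0x3C007 flags P=1 W=1 U=1 S=0
  ⇒ phys 0x3C5D3  [4 reads]
#2 VA=0x90700000241 (w,kernel):
  [0] read 0x29 idx=18: raw=0x40007 flags P=1 W=1 U=1 S=0
  [1] read 0x40 idx=28: raw=0x42087 flags P=1 W=1 U=1 S=1
  ⇒ phys 0x42241 (huge @L1)  [2 reads]
#3 VA=0x102808009D2 (w,kernel):
  [0] read 0x29 idx=2: raw=0x44007 flags P=1 W=1 U=1 S=0
  [1] read 0x44 idx=10: raw=0x47007 flags P=1 W=1 U=1 S=0
  [2] read 0x47 idx=4: raw=0x49007 flags P=1 W=1 U=1 S=0
  [3] read 0x49 idx=0: raw=0x4B007 flags P=1 W=1 U=1 S=0
  ⇒ phys 0x4B9D2  [4 reads]

Entries read for #0: 3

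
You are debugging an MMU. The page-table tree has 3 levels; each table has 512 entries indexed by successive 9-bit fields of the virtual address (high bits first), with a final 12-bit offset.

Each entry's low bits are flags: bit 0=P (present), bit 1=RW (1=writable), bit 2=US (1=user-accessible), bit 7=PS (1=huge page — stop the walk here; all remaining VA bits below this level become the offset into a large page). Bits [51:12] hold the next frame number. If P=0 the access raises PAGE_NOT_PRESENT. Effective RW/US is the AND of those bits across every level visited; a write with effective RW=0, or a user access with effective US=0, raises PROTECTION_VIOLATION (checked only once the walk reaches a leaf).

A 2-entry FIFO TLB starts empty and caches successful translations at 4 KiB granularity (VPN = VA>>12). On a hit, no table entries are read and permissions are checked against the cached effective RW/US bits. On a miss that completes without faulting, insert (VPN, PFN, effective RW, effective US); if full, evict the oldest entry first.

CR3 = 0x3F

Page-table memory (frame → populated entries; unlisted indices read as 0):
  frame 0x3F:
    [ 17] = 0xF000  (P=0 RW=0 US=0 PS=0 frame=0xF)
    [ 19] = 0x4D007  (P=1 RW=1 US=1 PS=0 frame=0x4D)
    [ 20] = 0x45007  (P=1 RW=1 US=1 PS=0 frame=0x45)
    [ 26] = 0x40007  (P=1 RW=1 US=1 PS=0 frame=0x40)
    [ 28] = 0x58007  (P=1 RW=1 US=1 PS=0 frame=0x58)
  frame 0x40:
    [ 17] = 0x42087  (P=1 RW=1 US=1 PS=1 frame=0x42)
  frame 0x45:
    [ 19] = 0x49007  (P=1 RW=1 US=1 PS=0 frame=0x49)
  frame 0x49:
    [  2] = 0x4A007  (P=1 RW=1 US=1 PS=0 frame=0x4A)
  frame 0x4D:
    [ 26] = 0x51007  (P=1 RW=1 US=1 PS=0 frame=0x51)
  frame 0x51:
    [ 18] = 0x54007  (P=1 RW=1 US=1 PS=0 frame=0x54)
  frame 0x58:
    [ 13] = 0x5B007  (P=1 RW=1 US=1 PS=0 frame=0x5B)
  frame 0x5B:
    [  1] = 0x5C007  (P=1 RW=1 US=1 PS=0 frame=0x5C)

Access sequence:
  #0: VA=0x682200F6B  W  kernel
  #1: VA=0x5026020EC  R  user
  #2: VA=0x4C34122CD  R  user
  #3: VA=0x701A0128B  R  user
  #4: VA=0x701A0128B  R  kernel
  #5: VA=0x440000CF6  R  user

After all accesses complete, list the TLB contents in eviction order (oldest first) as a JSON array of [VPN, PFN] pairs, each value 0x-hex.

Trace:
#0 VA=0x682200F6B (w,kernel):
  L0 @0x3F[26] → 0x40007  P=1,RW=1,US=1,PS=0
  L1 @0x40[17] → 0x42087  P=1,RW=1,US=1,PS=1
  ⇒ phys 0x42F6B (huge @L1)  [2 reads]
#1 VA=0x5026020EC (r,user):
  L0 @0x3F[20] → 0x45007  P=1,RW=1,US=1,PS=0
  L1 @0x45[19] → 0x49007  P=1,RW=1,US=1,PS=0
  L2 @0x49[2] → 0x4A007  P=1,RW=1,US=1,PS=0
  ⇒ phys 0x4A0EC  [3 reads]
#2 VA=0x4C34122CD (r,user):
  L0 @0x3F[19] → 0x4D007  P=1,RW=1,US=1,PS=0
  L1 @0x4D[26] → 0x51007  P=1,RW=1,US=1,PS=0
  L2 @0x51[18] → 0x54007  P=1,RW=1,US=1,PS=0
  ⇒ phys 0x542CD  [3 reads]
#3 VA=0x701A0128B (r,user):
  L0 @0x3F[28] → 0x58007  P=1,RW=1,US=1,PS=0
  L1 @0x58[13] → 0x5B007  P=1,RW=1,US=1,PS=0
  L2 @0x5B[1] → 0x5C007  P=1,RW=1,US=1,PS=0
  ⇒ phys 0x5C28B  [3 reads]
#4 VA=0x701A0128B (r,kernel):
  TLB hit vpn=0x701A01 → PA=0x5C28B
#5 VA=0x440000CF6 (r,user):
  L0 @0x3F[17] → 0xF000  P=0,RW=0,US=0,PS=0
  → PAGE_NOT_PRESENT  (1 entries read)

TLB: [["0x4C3412", "0x54"], ["0x701A01", "0x5C"]]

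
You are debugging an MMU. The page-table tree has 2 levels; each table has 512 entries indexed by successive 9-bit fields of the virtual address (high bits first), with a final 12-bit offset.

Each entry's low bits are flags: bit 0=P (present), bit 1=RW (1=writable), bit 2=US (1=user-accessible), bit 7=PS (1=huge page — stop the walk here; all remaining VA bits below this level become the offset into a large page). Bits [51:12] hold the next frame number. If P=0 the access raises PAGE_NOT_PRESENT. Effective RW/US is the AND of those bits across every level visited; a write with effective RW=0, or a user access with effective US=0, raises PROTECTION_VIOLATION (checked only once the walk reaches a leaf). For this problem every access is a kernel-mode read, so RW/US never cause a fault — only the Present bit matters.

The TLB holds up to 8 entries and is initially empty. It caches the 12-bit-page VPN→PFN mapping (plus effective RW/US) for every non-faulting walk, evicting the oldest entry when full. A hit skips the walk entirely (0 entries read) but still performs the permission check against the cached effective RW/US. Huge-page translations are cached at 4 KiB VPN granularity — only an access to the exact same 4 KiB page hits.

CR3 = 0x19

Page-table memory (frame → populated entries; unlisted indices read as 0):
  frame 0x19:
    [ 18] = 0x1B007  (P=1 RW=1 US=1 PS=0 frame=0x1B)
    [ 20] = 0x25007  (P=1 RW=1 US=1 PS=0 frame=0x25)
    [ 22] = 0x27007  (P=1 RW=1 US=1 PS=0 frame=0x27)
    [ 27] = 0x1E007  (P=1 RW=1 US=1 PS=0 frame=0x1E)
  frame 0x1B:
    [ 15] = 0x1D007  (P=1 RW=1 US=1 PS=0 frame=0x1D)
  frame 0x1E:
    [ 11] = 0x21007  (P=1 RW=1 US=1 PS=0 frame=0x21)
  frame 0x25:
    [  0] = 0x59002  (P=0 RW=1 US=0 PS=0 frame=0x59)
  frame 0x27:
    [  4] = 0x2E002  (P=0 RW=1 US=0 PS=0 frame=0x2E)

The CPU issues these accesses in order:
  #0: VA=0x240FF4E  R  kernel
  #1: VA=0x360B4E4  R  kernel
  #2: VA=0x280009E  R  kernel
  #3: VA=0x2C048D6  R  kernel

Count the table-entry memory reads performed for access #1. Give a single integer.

Walk each access:
#0 VA=0x240FF4E (r,kernel):
  [0] read 0x19 idx=18: raw=0x1B007 flags P=1 W=1 U=1 S=0
  [1] read 0x1B idx=15: raw=0x1D007 flags P=1 W=1 U=1 S=0
  ⇒ phys 0x1DF4E  [2 reads]
#1 VA=0x360B4E4 (r,kernel):
  [0] read 0x19 idx=27: raw=0x1E007 flags P=1 W=1 U=1 S=0
  [1] read 0x1E idx=11: raw=0x21007 flags P=1 W=1 U=1 S=0
  ⇒ phys 0x214E4  [2 reads]
#2 VA=0x280009E (r,kernel):
  [0] read 0x19 idx=20: raw=0x25007 flags P=1 W=1 U=1 S=0
  [1] read 0x25 idx=0: raw=0x59002 flags P=0 W=1 U=0 S=0
  ⇒ fault: PAGE_NOT_PRESENT  — 2 lookups
#3 VA=0x2C048D6 (r,kernel):
  [0] read 0x19 idx=22: raw=0x27007 flags P=1 W=1 U=1 S=0
  [1] read 0x27 idx=4: raw=0x2E002 flags P=0 W=1 U=0 S=0
  ⇒ fault: PAGE_NOT_PRESENT  — 2 lookups

Entries read for #1: 2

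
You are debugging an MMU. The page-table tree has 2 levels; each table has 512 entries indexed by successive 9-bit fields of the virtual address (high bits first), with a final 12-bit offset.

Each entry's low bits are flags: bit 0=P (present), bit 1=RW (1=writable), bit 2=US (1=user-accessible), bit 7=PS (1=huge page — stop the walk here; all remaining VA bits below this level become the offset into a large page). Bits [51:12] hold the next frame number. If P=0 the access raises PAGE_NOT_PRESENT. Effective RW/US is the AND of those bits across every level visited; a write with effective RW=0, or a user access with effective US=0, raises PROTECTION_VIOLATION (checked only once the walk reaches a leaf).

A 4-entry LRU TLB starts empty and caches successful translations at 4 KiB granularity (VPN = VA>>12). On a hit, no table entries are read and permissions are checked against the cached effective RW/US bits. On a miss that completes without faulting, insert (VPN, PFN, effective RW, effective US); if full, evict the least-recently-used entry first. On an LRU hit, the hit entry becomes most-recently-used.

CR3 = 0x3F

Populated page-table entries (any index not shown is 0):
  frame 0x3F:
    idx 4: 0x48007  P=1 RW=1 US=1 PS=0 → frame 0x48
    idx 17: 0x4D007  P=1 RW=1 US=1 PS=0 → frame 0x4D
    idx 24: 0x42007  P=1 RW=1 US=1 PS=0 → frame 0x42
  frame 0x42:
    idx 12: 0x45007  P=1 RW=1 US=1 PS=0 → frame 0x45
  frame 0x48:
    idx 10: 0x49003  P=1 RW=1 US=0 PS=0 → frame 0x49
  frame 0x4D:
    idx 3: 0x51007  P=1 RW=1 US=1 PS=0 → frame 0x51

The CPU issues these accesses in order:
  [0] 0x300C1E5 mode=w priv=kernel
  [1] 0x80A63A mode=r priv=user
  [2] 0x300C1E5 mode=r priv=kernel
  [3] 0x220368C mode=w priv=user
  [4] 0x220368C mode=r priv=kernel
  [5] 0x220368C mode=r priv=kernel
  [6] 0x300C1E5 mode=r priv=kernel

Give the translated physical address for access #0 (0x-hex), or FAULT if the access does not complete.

Trace:
#0 VA=0x300C1E5 (w,kernel):
  L0: frame=0x3F idx=24 entry=0x42007 [P=1 RW=1 US=1 PS=0]
  L1: frame=0x42 idx=12 entry=0x45007 [P=1 RW=1 US=1 PS=0]
  → PA=0x451E5  (2 entries read)
#1 VA=0x80A63A (r,user):
  L0: frame=0x3F idx=4 entry=0x48007 [P=1 RW=1 US=1 PS=0]
  L1: frame=0x48 idx=10 entry=0x49003 [P=1 RW=1 US=0 PS=0]
  → PROTECTION_VIOLATION  (2 entries read)
#2 VA=0x300C1E5 (r,kernel):
  TLB hit vpn=0x300C → PA=0x451E5
#3 VA=0x220368C (w,user):
  L0: frame=0x3F idx=17 entry=0x4D007 [P=1 RW=1 US=1 PS=0]
  L1: frame=0x4D idx=3 entry=0x51007 [P=1 RW=1 US=1 PS=0]
  → PA=0x5168C  (2 entries read)
#4 VA=0x220368C (r,kernel):
  TLB hit vpn=0x2203 → PA=0x5168C
#5 VA=0x220368C (r,kernel):
  TLB hit vpn=0x2203 → PA=0x5168C
#6 VA=0x300C1E5 (r,kernel):
  TLB hit vpn=0x300C → PA=0x451E5

Access #0 PA: 0x451E5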